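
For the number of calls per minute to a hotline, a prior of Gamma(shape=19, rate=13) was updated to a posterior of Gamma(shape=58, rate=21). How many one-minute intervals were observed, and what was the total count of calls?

Gamma–Poisson conjugacy: posterior shape = α + Σxᵢ, posterior rate = β + n.
Matching: Σxᵢ = 58 − 19 = 39 and n = 21 − 13 = 8.

n = 8 one-minute intervals with total 39 calls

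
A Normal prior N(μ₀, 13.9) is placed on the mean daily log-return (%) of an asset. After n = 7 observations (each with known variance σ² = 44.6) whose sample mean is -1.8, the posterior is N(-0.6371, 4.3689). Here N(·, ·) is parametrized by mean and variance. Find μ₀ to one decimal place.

μ₀ = 1.9

The posterior mean is a precision-weighted average: μ_n = (τ₀μ₀ + τ_data·x̄)/(τ₀+τ_data), with τ₀=1/σ₀² and τ_data=n/σ².
Here τ₀ = 1/13.9 = 0.071942 and τ_data = 7/44.6 = 0.156951, so τ_n = 0.228893.
Rearranging for μ₀: μ₀ = (μ_n·τ_n − τ_data·x̄)/τ₀ = (-0.6371·0.228893 − 0.156951·-1.8) / 0.071942 = 0.136684/0.071942 ≈ 1.9.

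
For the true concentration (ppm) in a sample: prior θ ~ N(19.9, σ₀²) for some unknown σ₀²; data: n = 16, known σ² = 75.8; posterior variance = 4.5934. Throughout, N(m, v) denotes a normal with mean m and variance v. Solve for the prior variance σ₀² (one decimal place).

σ₀² = 151.0

Posterior precision equals prior precision plus data precision: 1/σ_n² = 1/σ₀² + n/σ².
So 1/σ₀² = 1/4.5934 − 16/75.8 = 0.217704 − 0.211082 = 0.006622.
Hence σ₀² = 1/0.006622 ≈ 151.0.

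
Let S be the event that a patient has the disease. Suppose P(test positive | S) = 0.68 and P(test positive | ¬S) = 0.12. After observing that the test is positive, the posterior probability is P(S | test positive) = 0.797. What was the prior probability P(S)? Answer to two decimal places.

P(S) = 0.41

In odds form, posterior odds = prior odds × likelihood ratio, so prior odds = posterior odds ÷ LR.
Posterior odds = 0.797/(1−0.797) = 3.9261. LR = 0.68/0.12 = 5.6667.
Prior odds = 3.9261/5.6667 = 0.6928, so P(S) = 0.6928/(1+0.6928) ≈ 0.41.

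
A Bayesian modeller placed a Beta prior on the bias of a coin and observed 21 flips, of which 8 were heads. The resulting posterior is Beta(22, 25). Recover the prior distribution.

Under Beta–binomial conjugacy the posterior parameters are (a+s, b+f).
So a = 22 − 8 = 14 and b = 25 − 13 = 12.

Beta(14, 12)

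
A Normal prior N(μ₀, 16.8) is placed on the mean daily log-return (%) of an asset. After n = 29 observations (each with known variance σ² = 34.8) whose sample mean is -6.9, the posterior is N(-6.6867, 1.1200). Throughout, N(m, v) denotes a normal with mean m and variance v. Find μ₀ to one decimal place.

μ₀ = -3.7

The posterior mean is a precision-weighted average: μ_n = (τ₀μ₀ + τ_data·x̄)/(τ₀+τ_data), with τ₀=1/σ₀² and τ_data=n/σ².
Here τ₀ = 1/16.8 = 0.059524 and τ_data = 29/34.8 = 0.833333, so τ_n = 0.892857.
Rearranging for μ₀: μ₀ = (μ_n·τ_n − τ_data·x̄)/τ₀ = (-6.6867·0.892857 − 0.833333·-6.9) / 0.059524 = -0.220269/0.059524 ≈ -3.7.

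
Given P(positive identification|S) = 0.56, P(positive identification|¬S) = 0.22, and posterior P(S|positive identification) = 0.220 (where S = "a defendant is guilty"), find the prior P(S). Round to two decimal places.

In odds form, posterior odds = prior odds × likelihood ratio, so prior odds = posterior odds ÷ LR.
Posterior odds = 0.220/(1−0.220) = 0.2821. LR = 0.56/0.22 = 2.5455.
Prior odds = 0.2821/2.5455 = 0.1108, so P(S) = 0.1108/(1+0.1108) ≈ 0.10.

P(S) = 0.10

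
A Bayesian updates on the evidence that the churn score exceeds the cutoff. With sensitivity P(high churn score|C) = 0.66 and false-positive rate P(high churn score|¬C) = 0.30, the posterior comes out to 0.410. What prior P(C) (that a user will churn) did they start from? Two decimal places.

Bayes' rule in odds form gives O(C|E) = O(C)·[P(E|C)/P(E|¬C)], hence O(C) = O(C|E)/LR.
Posterior odds = 0.410/(1−0.410) = 0.6949. LR = 0.66/0.30 = 2.2000.
Prior odds = 0.6949/2.2000 = 0.3159, so P(C) = 0.3159/(1+0.3159) ≈ 0.24.

P(C) = 0.24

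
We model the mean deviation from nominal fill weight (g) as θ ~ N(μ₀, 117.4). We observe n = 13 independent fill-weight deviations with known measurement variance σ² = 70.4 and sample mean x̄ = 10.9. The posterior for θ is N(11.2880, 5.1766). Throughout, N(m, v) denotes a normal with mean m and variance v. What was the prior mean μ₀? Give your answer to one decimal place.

μ₀ = 19.7

With known observation variance, the Normal–Normal posterior has precision τ_n = τ₀ + n/σ² and mean μ_n = (τ₀μ₀ + (n/σ²)x̄)/τ_n.
Here τ₀ = 1/117.4 = 0.008518 and τ_data = 13/70.4 = 0.184659, so τ_n = 0.193177.
Rearranging for μ₀: μ₀ = (μ_n·τ_n − τ_data·x̄)/τ₀ = (11.2880·0.193177 − 0.184659·10.9) / 0.008518 = 0.167799/0.008518 ≈ 19.7.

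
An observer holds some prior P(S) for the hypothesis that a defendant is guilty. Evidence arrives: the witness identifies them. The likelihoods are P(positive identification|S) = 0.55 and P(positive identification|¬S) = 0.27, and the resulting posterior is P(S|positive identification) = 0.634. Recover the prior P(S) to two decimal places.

P(S) = 0.46

In odds form, posterior odds = prior odds × likelihood ratio, so prior odds = posterior odds ÷ LR.
Posterior odds = 0.634/(1−0.634) = 1.7322. LR = 0.55/0.27 = 2.0370.
Prior odds = 1.7322/2.0370 = 0.8504, so P(S) = 0.8504/(1+0.8504) ≈ 0.46.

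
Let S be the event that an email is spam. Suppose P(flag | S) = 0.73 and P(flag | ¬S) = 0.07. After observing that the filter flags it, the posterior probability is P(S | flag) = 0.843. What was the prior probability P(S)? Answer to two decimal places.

P(S) = 0.34

Bayes' rule in odds form gives O(S|E) = O(S)·[P(E|S)/P(E|¬S)], hence O(S) = O(S|E)/LR.
Posterior odds = 0.843/(1−0.843) = 5.3694. LR = 0.73/0.07 = 10.4286.
Prior odds = 5.3694/10.4286 = 0.5149, so P(S) = 0.5149/(1+0.5149) ≈ 0.34.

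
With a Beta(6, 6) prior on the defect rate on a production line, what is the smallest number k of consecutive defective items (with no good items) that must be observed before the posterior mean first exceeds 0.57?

k = 2

After k defective items and 0 good items the posterior is Beta(6+k, 6), with mean (6+k)/(6+6+k).
Set (6+k)/(12+k) > 0.57 and solve: k > (0.57·12 − 6)/(1 − 0.57) = 1.953.
The smallest integer exceeding 1.953 is 2, and checking k=2: (8)/(14) = 0.5714 > 0.57.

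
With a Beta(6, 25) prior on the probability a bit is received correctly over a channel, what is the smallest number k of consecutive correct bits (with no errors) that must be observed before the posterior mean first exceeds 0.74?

k = 66

After k correct bits and 0 errors the posterior is Beta(6+k, 25), with mean (6+k)/(6+25+k).
Set (6+k)/(31+k) > 0.74 and solve: k > (0.74·31 − 6)/(1 − 0.74) = 65.154.
The smallest integer exceeding 65.154 is 66.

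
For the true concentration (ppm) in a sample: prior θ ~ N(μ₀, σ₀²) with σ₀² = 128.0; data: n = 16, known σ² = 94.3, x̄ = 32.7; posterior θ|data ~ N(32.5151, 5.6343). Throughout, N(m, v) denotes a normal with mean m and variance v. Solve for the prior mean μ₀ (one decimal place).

μ₀ = 28.5

With known observation variance, the Normal–Normal posterior has precision τ_n = τ₀ + n/σ² and mean μ_n = (τ₀μ₀ + (n/σ²)x̄)/τ_n.
Here τ₀ = 1/128.0 = 0.007812 and τ_data = 16/94.3 = 0.169671, so τ_n = 0.177483.
Rearranging for μ₀: μ₀ = (μ_n·τ_n − τ_data·x̄)/τ₀ = (32.5151·0.177483 − 0.169671·32.7) / 0.007812 = 0.222636/0.007812 ≈ 28.5.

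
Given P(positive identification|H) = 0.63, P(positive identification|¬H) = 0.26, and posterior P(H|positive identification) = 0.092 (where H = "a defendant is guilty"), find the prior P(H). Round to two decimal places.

In odds form, posterior odds = prior odds × likelihood ratio, so prior odds = posterior odds ÷ LR.
Posterior odds = 0.092/(1−0.092) = 0.1013. LR = 0.63/0.26 = 2.4231.
Prior odds = 0.1013/2.4231 = 0.0418, so P(H) = 0.0418/(1+0.0418) ≈ 0.04.

P(H) = 0.04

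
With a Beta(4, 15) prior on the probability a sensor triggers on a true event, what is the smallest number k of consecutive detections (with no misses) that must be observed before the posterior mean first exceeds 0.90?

k = 132

After k detections and 0 misses the posterior is Beta(4+k, 15), with mean (4+k)/(4+15+k).
Set (4+k)/(19+k) > 0.90 and solve: k > (0.90·19 − 4)/(1 − 0.90) = 131.000.
The smallest integer exceeding 131.000 is 132, and checking k=132: (136)/(151) = 0.9007 > 0.90.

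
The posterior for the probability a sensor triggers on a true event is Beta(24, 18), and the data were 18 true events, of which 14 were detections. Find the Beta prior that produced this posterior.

Beta is conjugate to the binomial likelihood: posterior = Beta(a+s, b+f).
So a = 24 − 14 = 10 and b = 18 − 4 = 14.

Beta(10, 14)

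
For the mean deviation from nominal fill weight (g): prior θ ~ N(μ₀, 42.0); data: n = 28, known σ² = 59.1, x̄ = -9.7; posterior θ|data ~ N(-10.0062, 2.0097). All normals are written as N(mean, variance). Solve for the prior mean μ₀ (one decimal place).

μ₀ = -16.1

With known observation variance, the Normal–Normal posterior has precision τ_n = τ₀ + n/σ² and mean μ_n = (τ₀μ₀ + (n/σ²)x̄)/τ_n.
Here τ₀ = 1/42.0 = 0.023810 and τ_data = 28/59.1 = 0.473773, so τ_n = 0.497583.
Rearranging for μ₀: μ₀ = (μ_n·τ_n − τ_data·x̄)/τ₀ = (-10.0062·0.497583 − 0.473773·-9.7) / 0.023810 = -0.383317/0.023810 ≈ -16.1.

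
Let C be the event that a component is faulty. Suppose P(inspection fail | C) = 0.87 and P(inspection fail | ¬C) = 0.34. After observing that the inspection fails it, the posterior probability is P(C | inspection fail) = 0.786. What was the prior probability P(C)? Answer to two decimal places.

In odds form, posterior odds = prior odds × likelihood ratio, so prior odds = posterior odds ÷ LR.
Posterior odds = 0.786/(1−0.786) = 3.6729. LR = 0.87/0.34 = 2.5588.
Prior odds = 3.6729/2.5588 = 1.4354, so P(C) = 1.4354/(1+1.4354) ≈ 0.59.

P(C) = 0.59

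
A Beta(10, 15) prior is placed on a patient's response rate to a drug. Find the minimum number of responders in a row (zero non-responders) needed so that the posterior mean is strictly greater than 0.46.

k = 3

After k responders and 0 non-responders the posterior is Beta(10+k, 15), with mean (10+k)/(10+15+k).
Set (10+k)/(25+k) > 0.46 and solve: k > (0.46·25 − 10)/(1 − 0.46) = 2.778.
The smallest integer exceeding 2.778 is 3.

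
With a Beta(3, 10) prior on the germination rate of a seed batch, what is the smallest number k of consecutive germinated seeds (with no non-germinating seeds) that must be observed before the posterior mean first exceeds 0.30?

After k germinated seeds and 0 non-germinating seeds the posterior is Beta(3+k, 10), with mean (3+k)/(3+10+k).
Set (3+k)/(13+k) > 0.30 and solve: k > (0.30·13 − 3)/(1 − 0.30) = 1.286.
The smallest integer exceeding 1.286 is 2, and checking k=2: (5)/(15) = 0.3333 > 0.30.

k = 2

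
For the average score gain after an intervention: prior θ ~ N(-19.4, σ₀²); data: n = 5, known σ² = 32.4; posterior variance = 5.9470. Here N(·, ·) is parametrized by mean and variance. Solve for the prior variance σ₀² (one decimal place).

σ₀² = 72.3

Posterior precision equals prior precision plus data precision: 1/σ_n² = 1/σ₀² + n/σ².
So 1/σ₀² = 1/5.9470 − 5/32.4 = 0.168152 − 0.154321 = 0.013831.
Hence σ₀² = 1/0.013831 ≈ 72.3.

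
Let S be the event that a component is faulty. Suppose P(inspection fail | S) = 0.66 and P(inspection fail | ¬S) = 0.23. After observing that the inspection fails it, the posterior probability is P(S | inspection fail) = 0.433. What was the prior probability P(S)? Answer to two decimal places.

In odds form, posterior odds = prior odds × likelihood ratio, so prior odds = posterior odds ÷ LR.
Posterior odds = 0.433/(1−0.433) = 0.7637. LR = 0.66/0.23 = 2.8696.
Prior odds = 0.7637/2.8696 = 0.2661, so P(S) = 0.2661/(1+0.2661) ≈ 0.21.

P(S) = 0.21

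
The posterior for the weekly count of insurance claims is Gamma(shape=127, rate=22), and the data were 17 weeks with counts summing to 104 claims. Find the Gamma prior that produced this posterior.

Gamma(shape=23, rate=5)

A Gamma(α, β) prior (rate parametrization) on a Poisson rate with n observations summing to S gives posterior Gamma(α+S, β+n).
So α = 127 − 104 = 23 and β = 22 − 17 = 5.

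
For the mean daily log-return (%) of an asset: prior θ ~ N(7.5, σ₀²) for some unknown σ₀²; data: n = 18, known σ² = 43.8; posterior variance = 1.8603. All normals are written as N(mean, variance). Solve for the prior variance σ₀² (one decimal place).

σ₀² = 7.9

For the Normal–Normal model with known σ², precisions add: τ_n = τ₀ + n/σ².
So 1/σ₀² = 1/1.8603 − 18/43.8 = 0.537548 − 0.410959 = 0.126589.
Hence σ₀² = 1/0.126589 ≈ 7.9.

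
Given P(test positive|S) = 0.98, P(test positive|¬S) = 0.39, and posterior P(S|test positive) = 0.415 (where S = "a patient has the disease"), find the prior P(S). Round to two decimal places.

P(S) = 0.22

In odds form, posterior odds = prior odds × likelihood ratio, so prior odds = posterior odds ÷ LR.
Posterior odds = 0.415/(1−0.415) = 0.7094. LR = 0.98/0.39 = 2.5128.
Prior odds = 0.7094/2.5128 = 0.2823, so P(S) = 0.2823/(1+0.2823) ≈ 0.22.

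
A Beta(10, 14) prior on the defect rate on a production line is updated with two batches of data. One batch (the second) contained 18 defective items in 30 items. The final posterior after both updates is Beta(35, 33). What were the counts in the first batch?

Because Beta–binomial updating is additive in the counts, the combined data contributed (α_post−α_prior, β_post−β_prior) successes and failures.
Total across both batches: 35−10=25 defective items, 33−14=19 good items.
Subtract the second batch: 25−18=7 defective items and 19−12=7 good items.

7 defective items and 7 good items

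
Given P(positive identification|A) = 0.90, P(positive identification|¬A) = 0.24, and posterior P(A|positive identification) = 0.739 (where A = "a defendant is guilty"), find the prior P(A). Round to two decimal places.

P(A) = 0.43

Bayes' rule in odds form gives O(A|E) = O(A)·[P(E|A)/P(E|¬A)], hence O(A) = O(A|E)/LR.
Posterior odds = 0.739/(1−0.739) = 2.8314. LR = 0.90/0.24 = 3.7500.
Prior odds = 2.8314/3.7500 = 0.7550, so P(A) = 0.7550/(1+0.7550) ≈ 0.43.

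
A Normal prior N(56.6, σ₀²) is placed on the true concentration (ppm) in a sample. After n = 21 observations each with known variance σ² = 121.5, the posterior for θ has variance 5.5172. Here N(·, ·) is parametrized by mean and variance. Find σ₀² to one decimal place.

For the Normal–Normal model with known σ², precisions add: τ_n = τ₀ + n/σ².
So 1/σ₀² = 1/5.5172 − 21/121.5 = 0.181251 − 0.172840 = 0.008411.
Hence σ₀² = 1/0.008411 ≈ 118.9.

σ₀² = 118.9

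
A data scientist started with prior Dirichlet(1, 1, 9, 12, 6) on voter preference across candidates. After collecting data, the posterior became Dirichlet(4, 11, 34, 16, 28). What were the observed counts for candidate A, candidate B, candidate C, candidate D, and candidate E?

For a Dirichlet(α) prior with multinomial counts c, the posterior is Dirichlet(α + c) componentwise.
Counts are posterior − prior componentwise: 4−1=3, 11−1=10, 34−9=25, 16−12=4, 28−6=22.

counts (3, 10, 25, 4, 22)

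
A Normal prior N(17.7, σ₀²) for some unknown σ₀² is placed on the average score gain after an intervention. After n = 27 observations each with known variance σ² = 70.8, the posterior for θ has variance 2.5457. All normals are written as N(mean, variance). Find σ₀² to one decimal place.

Posterior precision equals prior precision plus data precision: 1/σ_n² = 1/σ₀² + n/σ².
So 1/σ₀² = 1/2.5457 − 27/70.8 = 0.392819 − 0.381356 = 0.011463.
Hence σ₀² = 1/0.011463 ≈ 87.2.

σ₀² = 87.2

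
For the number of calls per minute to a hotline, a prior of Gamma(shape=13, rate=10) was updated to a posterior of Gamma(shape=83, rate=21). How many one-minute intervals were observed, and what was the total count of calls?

n = 11 one-minute intervals with total 70 calls

A Gamma(α, β) prior (rate parametrization) on a Poisson rate with n observations summing to S gives posterior Gamma(α+S, β+n).
Matching: Σxᵢ = 83 − 13 = 70 and n = 21 − 10 = 11.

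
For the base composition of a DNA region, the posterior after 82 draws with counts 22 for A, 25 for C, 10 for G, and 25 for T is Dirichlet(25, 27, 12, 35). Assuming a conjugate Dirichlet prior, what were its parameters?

For a Dirichlet(α) prior with multinomial counts c, the posterior is Dirichlet(α + c) componentwise.
Subtract each count from the matching posterior parameter: 25−22=3, 27−25=2, 12−10=2, 35−25=10.

Dirichlet(3, 2, 2, 10)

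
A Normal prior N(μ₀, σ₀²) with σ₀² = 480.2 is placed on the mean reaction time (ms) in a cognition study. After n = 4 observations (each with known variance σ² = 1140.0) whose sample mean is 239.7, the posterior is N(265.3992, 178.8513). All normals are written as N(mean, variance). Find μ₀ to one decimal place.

With known observation variance, the Normal–Normal posterior has precision τ_n = τ₀ + n/σ² and mean μ_n = (τ₀μ₀ + (n/σ²)x̄)/τ_n.
Here τ₀ = 1/480.2 = 0.002082 and τ_data = 4/1140.0 = 0.003509, so τ_n = 0.005591.
Rearranging for μ₀: μ₀ = (μ_n·τ_n − τ_data·x̄)/τ₀ = (265.3992·0.005591 − 0.003509·239.7) / 0.002082 = 0.642740/0.002082 ≈ 308.7.

μ₀ = 308.7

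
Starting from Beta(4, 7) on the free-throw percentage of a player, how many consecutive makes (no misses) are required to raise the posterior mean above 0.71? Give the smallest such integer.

k = 14

After k makes and 0 misses the posterior is Beta(4+k, 7), with mean (4+k)/(4+7+k).
Set (4+k)/(11+k) > 0.71 and solve: k > (0.71·11 − 4)/(1 − 0.71) = 13.138.
The smallest integer exceeding 13.138 is 14, and checking k=14: (18)/(25) = 0.7200 > 0.71.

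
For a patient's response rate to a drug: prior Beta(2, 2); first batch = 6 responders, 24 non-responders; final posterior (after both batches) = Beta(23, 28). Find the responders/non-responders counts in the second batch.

Because Beta–binomial updating is additive in the counts, the combined data contributed (α_post−α_prior, β_post−β_prior) successes and failures.
Total across both batches: 23−2=21 responders, 28−2=26 non-responders.
Subtract the first batch: 21−6=15 responders and 26−24=2 non-responders.

15 responders and 2 non-responders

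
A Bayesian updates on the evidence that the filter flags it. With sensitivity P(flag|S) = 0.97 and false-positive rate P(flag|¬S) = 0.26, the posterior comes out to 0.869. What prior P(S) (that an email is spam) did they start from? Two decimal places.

Bayes' rule in odds form gives O(S|E) = O(S)·[P(E|S)/P(E|¬S)], hence O(S) = O(S|E)/LR.
Posterior odds = 0.869/(1−0.869) = 6.6336. LR = 0.97/0.26 = 3.7308.
Prior odds = 6.6336/3.7308 = 1.7781, so P(S) = 1.7781/(1+1.7781) ≈ 0.64.

P(S) = 0.64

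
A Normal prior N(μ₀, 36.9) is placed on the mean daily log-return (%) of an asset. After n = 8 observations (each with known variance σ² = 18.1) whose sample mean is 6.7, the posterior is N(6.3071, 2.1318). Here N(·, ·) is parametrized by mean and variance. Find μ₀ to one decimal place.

μ₀ = -0.1

With known observation variance, the Normal–Normal posterior has precision τ_n = τ₀ + n/σ² and mean μ_n = (τ₀μ₀ + (n/σ²)x̄)/τ_n.
Here τ₀ = 1/36.9 = 0.027100 and τ_data = 8/18.1 = 0.441989, so τ_n = 0.469089.
Rearranging for μ₀: μ₀ = (μ_n·τ_n − τ_data·x̄)/τ₀ = (6.3071·0.469089 − 0.441989·6.7) / 0.027100 = -0.002735/0.027100 ≈ -0.1.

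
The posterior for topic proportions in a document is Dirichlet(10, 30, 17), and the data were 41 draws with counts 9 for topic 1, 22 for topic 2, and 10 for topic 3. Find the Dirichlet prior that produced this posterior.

Dirichlet(1, 8, 7)

For a Dirichlet(α) prior with multinomial counts c, the posterior is Dirichlet(α + c) componentwise.
Subtract each count from the matching posterior parameter: 10−9=1, 30−22=8, 17−10=7.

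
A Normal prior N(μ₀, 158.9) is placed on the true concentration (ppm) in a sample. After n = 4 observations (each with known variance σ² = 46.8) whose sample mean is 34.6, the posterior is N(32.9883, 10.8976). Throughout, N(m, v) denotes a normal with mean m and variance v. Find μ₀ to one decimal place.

μ₀ = 11.1

The posterior mean is a precision-weighted average: μ_n = (τ₀μ₀ + τ_data·x̄)/(τ₀+τ_data), with τ₀=1/σ₀² and τ_data=n/σ².
Here τ₀ = 1/158.9 = 0.006293 and τ_data = 4/46.8 = 0.085470, so τ_n = 0.091763.
Rearranging for μ₀: μ₀ = (μ_n·τ_n − τ_data·x̄)/τ₀ = (32.9883·0.091763 − 0.085470·34.6) / 0.006293 = 0.069843/0.006293 ≈ 11.1.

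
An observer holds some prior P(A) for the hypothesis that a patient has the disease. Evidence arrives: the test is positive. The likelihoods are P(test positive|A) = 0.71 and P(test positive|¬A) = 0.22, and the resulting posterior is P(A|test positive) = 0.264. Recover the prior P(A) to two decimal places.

P(A) = 0.10

Bayes' rule in odds form gives O(A|E) = O(A)·[P(E|A)/P(E|¬A)], hence O(A) = O(A|E)/LR.
Posterior odds = 0.264/(1−0.264) = 0.3587. LR = 0.71/0.22 = 3.2273.
Prior odds = 0.3587/3.2273 = 0.1111, so P(A) = 0.1111/(1+0.1111) ≈ 0.10.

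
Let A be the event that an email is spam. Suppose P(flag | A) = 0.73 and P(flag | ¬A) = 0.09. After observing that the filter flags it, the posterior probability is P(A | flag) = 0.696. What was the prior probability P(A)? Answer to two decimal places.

Bayes' rule in odds form gives O(A|E) = O(A)·[P(E|A)/P(E|¬A)], hence O(A) = O(A|E)/LR.
Posterior odds = 0.696/(1−0.696) = 2.2895. LR = 0.73/0.09 = 8.1111.
Prior odds = 2.2895/8.1111 = 0.2823, so P(A) = 0.2823/(1+0.2823) ≈ 0.22.

P(A) = 0.22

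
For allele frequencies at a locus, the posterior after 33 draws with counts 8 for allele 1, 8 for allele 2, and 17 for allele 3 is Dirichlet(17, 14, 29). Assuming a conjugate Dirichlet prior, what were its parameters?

Dirichlet(9, 6, 12)

For a Dirichlet(α) prior with multinomial counts c, the posterior is Dirichlet(α + c) componentwise.
Subtract each count from the matching posterior parameter: 17−8=9, 14−8=6, 29−17=12.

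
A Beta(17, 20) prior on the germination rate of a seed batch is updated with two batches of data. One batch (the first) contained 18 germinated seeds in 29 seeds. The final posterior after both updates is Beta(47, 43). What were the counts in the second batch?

12 germinated seeds and 12 non-germinating seeds

Sequential conjugate updates are equivalent to a single update on the pooled data, so total successes = posterior α − prior α and total failures = posterior β − prior β.
Total across both batches: 47−17=30 germinated seeds, 43−20=23 non-germinating seeds.
Subtract the first batch: 30−18=12 germinated seeds and 23−11=12 non-germinating seeds.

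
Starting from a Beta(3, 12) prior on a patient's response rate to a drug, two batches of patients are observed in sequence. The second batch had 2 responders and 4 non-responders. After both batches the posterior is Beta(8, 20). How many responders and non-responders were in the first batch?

3 responders and 4 non-responders

Because Beta–binomial updating is additive in the counts, the combined data contributed (α_post−α_prior, β_post−β_prior) successes and failures.
Total across both batches: 8−3=5 responders, 20−12=8 non-responders.
Subtract the second batch: 5−2=3 responders and 8−4=4 non-responders.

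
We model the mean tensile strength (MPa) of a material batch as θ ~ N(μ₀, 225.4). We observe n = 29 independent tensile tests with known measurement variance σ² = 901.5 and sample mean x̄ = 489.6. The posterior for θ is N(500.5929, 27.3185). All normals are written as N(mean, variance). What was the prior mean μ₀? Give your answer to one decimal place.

μ₀ = 580.3

The posterior mean is a precision-weighted average: μ_n = (τ₀μ₀ + τ_data·x̄)/(τ₀+τ_data), with τ₀=1/σ₀² and τ_data=n/σ².
Here τ₀ = 1/225.4 = 0.004437 and τ_data = 29/901.5 = 0.032169, so τ_n = 0.036606.
Rearranging for μ₀: μ₀ = (μ_n·τ_n − τ_data·x̄)/τ₀ = (500.5929·0.036606 − 0.032169·489.6) / 0.004437 = 2.574761/0.004437 ≈ 580.3.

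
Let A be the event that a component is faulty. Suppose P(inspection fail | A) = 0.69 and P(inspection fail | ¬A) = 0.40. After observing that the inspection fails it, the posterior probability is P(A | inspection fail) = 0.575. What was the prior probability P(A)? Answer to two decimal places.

Bayes' rule in odds form gives O(A|E) = O(A)·[P(E|A)/P(E|¬A)], hence O(A) = O(A|E)/LR.
Posterior odds = 0.575/(1−0.575) = 1.3529. LR = 0.69/0.40 = 1.7250.
Prior odds = 1.3529/1.7250 = 0.7843, so P(A) = 0.7843/(1+0.7843) ≈ 0.44.

P(A) = 0.44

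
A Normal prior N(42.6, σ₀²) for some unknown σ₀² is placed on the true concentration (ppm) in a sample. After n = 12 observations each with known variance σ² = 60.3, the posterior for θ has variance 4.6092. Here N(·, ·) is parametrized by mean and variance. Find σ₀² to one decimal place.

σ₀² = 55.7

For the Normal–Normal model with known σ², precisions add: τ_n = τ₀ + n/σ².
So 1/σ₀² = 1/4.6092 − 12/60.3 = 0.216957 − 0.199005 = 0.017952.
Hence σ₀² = 1/0.017952 ≈ 55.7.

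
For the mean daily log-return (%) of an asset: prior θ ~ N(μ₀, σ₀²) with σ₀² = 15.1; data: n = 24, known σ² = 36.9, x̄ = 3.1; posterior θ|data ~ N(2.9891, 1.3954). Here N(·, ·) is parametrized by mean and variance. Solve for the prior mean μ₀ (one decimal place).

μ₀ = 1.9

With known observation variance, the Normal–Normal posterior has precision τ_n = τ₀ + n/σ² and mean μ_n = (τ₀μ₀ + (n/σ²)x̄)/τ_n.
Here τ₀ = 1/15.1 = 0.066225 and τ_data = 24/36.9 = 0.650407, so τ_n = 0.716632.
Rearranging for μ₀: μ₀ = (μ_n·τ_n − τ_data·x̄)/τ₀ = (2.9891·0.716632 − 0.650407·3.1) / 0.066225 = 0.125823/0.066225 ≈ 1.9.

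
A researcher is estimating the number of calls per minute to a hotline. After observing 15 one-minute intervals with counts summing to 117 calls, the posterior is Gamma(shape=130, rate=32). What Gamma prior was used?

Gamma(shape=13, rate=17)

Gamma–Poisson conjugacy: posterior shape = α + Σxᵢ, posterior rate = β + n.
So α = 130 − 117 = 13 and β = 32 − 15 = 17.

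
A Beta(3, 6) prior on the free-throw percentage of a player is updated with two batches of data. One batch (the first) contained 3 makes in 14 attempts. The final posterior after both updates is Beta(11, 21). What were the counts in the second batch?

Because Beta–binomial updating is additive in the counts, the combined data contributed (α_post−α_prior, β_post−β_prior) successes and failures.
Total across both batches: 11−3=8 makes, 21−6=15 misses.
Subtract the first batch: 8−3=5 makes and 15−11=4 misses.

5 makes and 4 misses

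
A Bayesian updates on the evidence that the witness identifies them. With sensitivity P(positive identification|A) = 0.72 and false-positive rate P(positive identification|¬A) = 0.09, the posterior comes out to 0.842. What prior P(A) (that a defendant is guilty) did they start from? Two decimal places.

P(A) = 0.40

Bayes' rule in odds form gives O(A|E) = O(A)·[P(E|A)/P(E|¬A)], hence O(A) = O(A|E)/LR.
Posterior odds = 0.842/(1−0.842) = 5.3291. LR = 0.72/0.09 = 8.0000.
Prior odds = 5.3291/8.0000 = 0.6661, so P(A) = 0.6661/(1+0.6661) ≈ 0.40.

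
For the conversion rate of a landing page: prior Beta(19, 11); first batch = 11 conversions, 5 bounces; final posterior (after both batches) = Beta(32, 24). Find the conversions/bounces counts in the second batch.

Sequential conjugate updates are equivalent to a single update on the pooled data, so total successes = posterior α − prior α and total failures = posterior β − prior β.
Total across both batches: 32−19=13 conversions, 24−11=13 bounces.
Subtract the first batch: 13−11=2 conversions and 13−5=8 bounces.

2 conversions and 8 bounces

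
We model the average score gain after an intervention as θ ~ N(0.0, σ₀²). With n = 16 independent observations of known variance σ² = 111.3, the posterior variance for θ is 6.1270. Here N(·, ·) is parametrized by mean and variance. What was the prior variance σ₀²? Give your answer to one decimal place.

σ₀² = 51.4

For the Normal–Normal model with known σ², precisions add: τ_n = τ₀ + n/σ².
So 1/σ₀² = 1/6.1270 − 16/111.3 = 0.163212 − 0.143756 = 0.019456.
Hence σ₀² = 1/0.019456 ≈ 51.4.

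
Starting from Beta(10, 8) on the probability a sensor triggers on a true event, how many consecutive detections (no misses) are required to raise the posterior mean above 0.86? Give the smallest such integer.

After k detections and 0 misses the posterior is Beta(10+k, 8), with mean (10+k)/(10+8+k).
Set (10+k)/(18+k) > 0.86 and solve: k > (0.86·18 − 10)/(1 − 0.86) = 39.143.
The smallest integer exceeding 39.143 is 40.

k = 40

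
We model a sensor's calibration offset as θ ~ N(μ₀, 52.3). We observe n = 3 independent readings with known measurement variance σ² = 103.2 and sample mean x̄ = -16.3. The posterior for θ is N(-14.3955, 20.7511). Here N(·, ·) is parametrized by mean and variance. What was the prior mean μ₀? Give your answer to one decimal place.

The posterior mean is a precision-weighted average: μ_n = (τ₀μ₀ + τ_data·x̄)/(τ₀+τ_data), with τ₀=1/σ₀² and τ_data=n/σ².
Here τ₀ = 1/52.3 = 0.019120 and τ_data = 3/103.2 = 0.029070, so τ_n = 0.048190.
Rearranging for μ₀: μ₀ = (μ_n·τ_n − τ_data·x̄)/τ₀ = (-14.3955·0.048190 − 0.029070·-16.3) / 0.019120 = -0.219878/0.019120 ≈ -11.5.

μ₀ = -11.5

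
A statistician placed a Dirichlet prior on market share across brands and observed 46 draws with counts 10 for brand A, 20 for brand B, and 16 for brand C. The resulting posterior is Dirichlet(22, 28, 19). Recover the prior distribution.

For a Dirichlet(α) prior with multinomial counts c, the posterior is Dirichlet(α + c) componentwise.
Subtract each count from the matching posterior parameter: 22−10=12, 28−20=8, 19−16=3.

Dirichlet(12, 8, 3)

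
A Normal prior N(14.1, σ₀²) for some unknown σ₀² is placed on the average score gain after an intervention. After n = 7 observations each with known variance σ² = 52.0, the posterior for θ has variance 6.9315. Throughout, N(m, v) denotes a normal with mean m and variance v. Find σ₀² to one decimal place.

For the Normal–Normal model with known σ², precisions add: τ_n = τ₀ + n/σ².
So 1/σ₀² = 1/6.9315 − 7/52.0 = 0.144269 − 0.134615 = 0.009654.
Hence σ₀² = 1/0.009654 ≈ 103.6.

σ₀² = 103.6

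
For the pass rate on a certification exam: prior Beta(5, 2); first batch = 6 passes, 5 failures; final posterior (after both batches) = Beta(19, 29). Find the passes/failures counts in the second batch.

8 passes and 22 failures

Because Beta–binomial updating is additive in the counts, the combined data contributed (α_post−α_prior, β_post−β_prior) successes and failures.
Total across both batches: 19−5=14 passes, 29−2=27 failures.
Subtract the first batch: 14−6=8 passes and 27−5=22 failures.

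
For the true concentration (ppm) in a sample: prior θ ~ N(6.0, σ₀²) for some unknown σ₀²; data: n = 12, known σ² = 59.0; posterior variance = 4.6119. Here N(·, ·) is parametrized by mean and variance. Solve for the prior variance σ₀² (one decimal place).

For the Normal–Normal model with known σ², precisions add: τ_n = τ₀ + n/σ².
So 1/σ₀² = 1/4.6119 − 12/59.0 = 0.216830 − 0.203390 = 0.013440.
Hence σ₀² = 1/0.013440 ≈ 74.4.

σ₀² = 74.4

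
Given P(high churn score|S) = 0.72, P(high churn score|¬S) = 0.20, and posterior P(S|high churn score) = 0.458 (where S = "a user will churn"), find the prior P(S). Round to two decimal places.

P(S) = 0.19

Bayes' rule in odds form gives O(S|E) = O(S)·[P(E|S)/P(E|¬S)], hence O(S) = O(S|E)/LR.
Posterior odds = 0.458/(1−0.458) = 0.8450. LR = 0.72/0.20 = 3.6000.
Prior odds = 0.8450/3.6000 = 0.2347, so P(S) = 0.2347/(1+0.2347) ≈ 0.19.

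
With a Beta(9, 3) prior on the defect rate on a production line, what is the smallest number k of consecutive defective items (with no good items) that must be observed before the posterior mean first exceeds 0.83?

After k defective items and 0 good items the posterior is Beta(9+k, 3), with mean (9+k)/(9+3+k).
Set (9+k)/(12+k) > 0.83 and solve: k > (0.83·12 − 9)/(1 − 0.83) = 5.647.
The smallest integer exceeding 5.647 is 6.

k = 6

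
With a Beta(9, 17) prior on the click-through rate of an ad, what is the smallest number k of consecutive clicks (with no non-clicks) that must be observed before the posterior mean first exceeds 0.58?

After k clicks and 0 non-clicks the posterior is Beta(9+k, 17), with mean (9+k)/(9+17+k).
Set (9+k)/(26+k) > 0.58 and solve: k > (0.58·26 − 9)/(1 − 0.58) = 14.476.
The smallest integer exceeding 14.476 is 15.

k = 15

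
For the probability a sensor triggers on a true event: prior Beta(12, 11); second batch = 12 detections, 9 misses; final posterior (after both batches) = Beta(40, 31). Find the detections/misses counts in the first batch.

Sequential conjugate updates are equivalent to a single update on the pooled data, so total successes = posterior α − prior α and total failures = posterior β − prior β.
Total across both batches: 40−12=28 detections, 31−11=20 misses.
Subtract the second batch: 28−12=16 detections and 20−9=11 misses.

16 detections and 11 misses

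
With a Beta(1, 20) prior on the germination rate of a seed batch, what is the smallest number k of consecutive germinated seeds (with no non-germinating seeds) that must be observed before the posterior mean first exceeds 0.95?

After k germinated seeds and 0 non-germinating seeds the posterior is Beta(1+k, 20), with mean (1+k)/(1+20+k).
Set (1+k)/(21+k) > 0.95 and solve: k > (0.95·21 − 1)/(1 − 0.95) = 379.000.
The smallest integer exceeding 379.000 is 380, and checking k=380: (381)/(401) = 0.9501 > 0.95.

k = 380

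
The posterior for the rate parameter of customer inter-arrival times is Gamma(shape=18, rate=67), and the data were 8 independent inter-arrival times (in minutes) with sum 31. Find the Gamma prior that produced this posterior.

For an exponential likelihood with a Gamma(α, β) prior on the rate, n observations with total T give posterior Gamma(α+n, β+T).
So α = 18 − 8 = 10 and β = 67 − 31 = 36.

Gamma(shape=10, rate=36)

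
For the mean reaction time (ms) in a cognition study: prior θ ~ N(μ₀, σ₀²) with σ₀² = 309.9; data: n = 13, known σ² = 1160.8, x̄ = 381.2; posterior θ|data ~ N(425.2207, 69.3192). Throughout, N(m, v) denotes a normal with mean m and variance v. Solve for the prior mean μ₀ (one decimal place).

μ₀ = 578.0

With known observation variance, the Normal–Normal posterior has precision τ_n = τ₀ + n/σ² and mean μ_n = (τ₀μ₀ + (n/σ²)x̄)/τ_n.
Here τ₀ = 1/309.9 = 0.003227 and τ_data = 13/1160.8 = 0.011199, so τ_n = 0.014426.
Rearranging for μ₀: μ₀ = (μ_n·τ_n − τ_data·x̄)/τ₀ = (425.2207·0.014426 − 0.011199·381.2) / 0.003227 = 1.865175/0.003227 ≈ 578.0.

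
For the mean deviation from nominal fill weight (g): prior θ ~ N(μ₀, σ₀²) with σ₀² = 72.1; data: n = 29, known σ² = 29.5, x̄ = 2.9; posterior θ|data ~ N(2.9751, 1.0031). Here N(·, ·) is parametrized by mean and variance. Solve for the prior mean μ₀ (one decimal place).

The posterior mean is a precision-weighted average: μ_n = (τ₀μ₀ + τ_data·x̄)/(τ₀+τ_data), with τ₀=1/σ₀² and τ_data=n/σ².
Here τ₀ = 1/72.1 = 0.013870 and τ_data = 29/29.5 = 0.983051, so τ_n = 0.996921.
Rearranging for μ₀: μ₀ = (μ_n·τ_n − τ_data·x̄)/τ₀ = (2.9751·0.996921 − 0.983051·2.9) / 0.013870 = 0.115092/0.013870 ≈ 8.3.

μ₀ = 8.3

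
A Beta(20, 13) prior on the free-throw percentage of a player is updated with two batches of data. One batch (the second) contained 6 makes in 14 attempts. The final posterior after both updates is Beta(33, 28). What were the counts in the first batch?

7 makes and 7 misses

Because Beta–binomial updating is additive in the counts, the combined data contributed (α_post−α_prior, β_post−β_prior) successes and failures.
Total across both batches: 33−20=13 makes, 28−13=15 misses.
Subtract the second batch: 13−6=7 makes and 15−8=7 misses.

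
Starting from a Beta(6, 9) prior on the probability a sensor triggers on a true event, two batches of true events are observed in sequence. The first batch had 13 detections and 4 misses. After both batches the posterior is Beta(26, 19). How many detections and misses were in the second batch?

7 detections and 6 misses

Because Beta–binomial updating is additive in the counts, the combined data contributed (α_post−α_prior, β_post−β_prior) successes and failures.
Total across both batches: 26−6=20 detections, 19−9=10 misses.
Subtract the first batch: 20−13=7 detections and 10−4=6 misses.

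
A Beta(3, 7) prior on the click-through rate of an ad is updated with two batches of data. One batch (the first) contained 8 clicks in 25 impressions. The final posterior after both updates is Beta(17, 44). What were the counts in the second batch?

Sequential conjugate updates are equivalent to a single update on the pooled data, so total successes = posterior α − prior α and total failures = posterior β − prior β.
Total across both batches: 17−3=14 clicks, 44−7=37 non-clicks.
Subtract the first batch: 14−8=6 clicks and 37−17=20 non-clicks.

6 clicks and 20 non-clicks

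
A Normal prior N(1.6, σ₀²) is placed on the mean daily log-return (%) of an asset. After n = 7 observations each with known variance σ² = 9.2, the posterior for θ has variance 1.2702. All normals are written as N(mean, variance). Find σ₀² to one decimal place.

Posterior precision equals prior precision plus data precision: 1/σ_n² = 1/σ₀² + n/σ².
So 1/σ₀² = 1/1.2702 − 7/9.2 = 0.787278 − 0.760870 = 0.026408.
Hence σ₀² = 1/0.026408 ≈ 37.9.

σ₀² = 37.9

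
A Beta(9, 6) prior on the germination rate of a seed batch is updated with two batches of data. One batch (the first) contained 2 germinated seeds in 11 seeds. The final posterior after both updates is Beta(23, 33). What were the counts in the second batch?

12 germinated seeds and 18 non-germinating seeds

Sequential conjugate updates are equivalent to a single update on the pooled data, so total successes = posterior α − prior α and total failures = posterior β − prior β.
Total across both batches: 23−9=14 germinated seeds, 33−6=27 non-germinating seeds.
Subtract the first batch: 14−2=12 germinated seeds and 27−9=18 non-germinating seeds.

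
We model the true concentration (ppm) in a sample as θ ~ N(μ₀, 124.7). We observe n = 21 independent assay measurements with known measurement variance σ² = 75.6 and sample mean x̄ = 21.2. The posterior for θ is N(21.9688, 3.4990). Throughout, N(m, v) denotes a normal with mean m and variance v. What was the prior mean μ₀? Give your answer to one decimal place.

μ₀ = 48.6

The posterior mean is a precision-weighted average: μ_n = (τ₀μ₀ + τ_data·x̄)/(τ₀+τ_data), with τ₀=1/σ₀² and τ_data=n/σ².
Here τ₀ = 1/124.7 = 0.008019 and τ_data = 21/75.6 = 0.277778, so τ_n = 0.285797.
Rearranging for μ₀: μ₀ = (μ_n·τ_n − τ_data·x̄)/τ₀ = (21.9688·0.285797 − 0.277778·21.2) / 0.008019 = 0.389724/0.008019 ≈ 48.6.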